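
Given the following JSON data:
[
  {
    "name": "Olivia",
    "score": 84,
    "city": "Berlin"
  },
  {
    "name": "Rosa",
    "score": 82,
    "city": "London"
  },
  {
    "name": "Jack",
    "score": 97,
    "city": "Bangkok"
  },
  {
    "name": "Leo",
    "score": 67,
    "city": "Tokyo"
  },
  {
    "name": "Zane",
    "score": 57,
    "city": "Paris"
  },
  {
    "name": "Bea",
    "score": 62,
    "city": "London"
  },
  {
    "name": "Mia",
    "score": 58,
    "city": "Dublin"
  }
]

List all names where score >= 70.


Filtering records where score >= 70:
  Olivia (score=84) -> YES
  Rosa (score=82) -> YES
  Jack (score=97) -> YES
  Leo (score=67) -> no
  Zane (score=57) -> no
  Bea (score=62) -> no
  Mia (score=58) -> no


ANSWER: Olivia, Rosa, Jack


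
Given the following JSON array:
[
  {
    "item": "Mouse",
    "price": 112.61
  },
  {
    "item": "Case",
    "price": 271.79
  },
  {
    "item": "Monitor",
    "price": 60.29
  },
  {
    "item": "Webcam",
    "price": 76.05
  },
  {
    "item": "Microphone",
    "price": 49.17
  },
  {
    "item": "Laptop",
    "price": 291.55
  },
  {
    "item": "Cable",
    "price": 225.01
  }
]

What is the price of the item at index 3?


Array index 3 -> Webcam
price = 76.05

ANSWER: 76.05


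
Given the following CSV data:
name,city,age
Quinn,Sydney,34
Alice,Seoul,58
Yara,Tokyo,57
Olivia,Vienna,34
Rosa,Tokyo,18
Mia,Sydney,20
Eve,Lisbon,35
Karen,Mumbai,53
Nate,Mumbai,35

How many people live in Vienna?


Scanning city column for 'Vienna':
  Row 4: Olivia -> MATCH
Total matches: 1

ANSWER: 1


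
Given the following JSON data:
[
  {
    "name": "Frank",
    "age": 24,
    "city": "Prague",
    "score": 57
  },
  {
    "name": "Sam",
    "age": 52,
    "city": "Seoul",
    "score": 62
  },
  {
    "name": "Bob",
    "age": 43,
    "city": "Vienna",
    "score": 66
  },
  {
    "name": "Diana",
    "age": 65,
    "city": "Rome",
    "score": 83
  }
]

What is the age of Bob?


Looking up record where name = Bob
Record index: 2
Field 'age' = 43

ANSWER: 43


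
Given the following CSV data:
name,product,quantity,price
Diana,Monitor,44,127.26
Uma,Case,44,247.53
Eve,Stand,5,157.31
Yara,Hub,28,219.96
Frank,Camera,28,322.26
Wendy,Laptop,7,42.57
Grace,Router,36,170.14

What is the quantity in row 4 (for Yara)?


Row 4: Yara
Column 'quantity' = 28

ANSWER: 28


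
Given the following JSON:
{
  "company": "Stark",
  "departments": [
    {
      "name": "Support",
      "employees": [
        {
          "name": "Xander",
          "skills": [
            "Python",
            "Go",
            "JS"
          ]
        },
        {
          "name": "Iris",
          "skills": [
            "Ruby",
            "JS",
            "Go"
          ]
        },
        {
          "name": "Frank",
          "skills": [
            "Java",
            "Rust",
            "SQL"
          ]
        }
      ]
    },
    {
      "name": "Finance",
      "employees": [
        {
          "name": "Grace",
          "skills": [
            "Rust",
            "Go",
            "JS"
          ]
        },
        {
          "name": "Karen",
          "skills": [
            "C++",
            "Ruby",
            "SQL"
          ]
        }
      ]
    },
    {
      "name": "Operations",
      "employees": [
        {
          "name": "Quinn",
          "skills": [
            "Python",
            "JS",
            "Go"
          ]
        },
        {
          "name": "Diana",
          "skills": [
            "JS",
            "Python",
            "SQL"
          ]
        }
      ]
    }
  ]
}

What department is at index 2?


Path: departments[2].name
Value: Operations

ANSWER: Operations


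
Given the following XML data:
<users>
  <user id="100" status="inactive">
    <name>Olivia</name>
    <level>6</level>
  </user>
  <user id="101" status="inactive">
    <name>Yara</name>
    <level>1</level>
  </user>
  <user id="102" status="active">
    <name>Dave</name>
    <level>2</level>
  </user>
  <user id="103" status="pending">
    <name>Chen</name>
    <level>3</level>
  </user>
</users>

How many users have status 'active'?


Counting users with status='active':
  Dave (id=102) -> MATCH
Count: 1

ANSWER: 1


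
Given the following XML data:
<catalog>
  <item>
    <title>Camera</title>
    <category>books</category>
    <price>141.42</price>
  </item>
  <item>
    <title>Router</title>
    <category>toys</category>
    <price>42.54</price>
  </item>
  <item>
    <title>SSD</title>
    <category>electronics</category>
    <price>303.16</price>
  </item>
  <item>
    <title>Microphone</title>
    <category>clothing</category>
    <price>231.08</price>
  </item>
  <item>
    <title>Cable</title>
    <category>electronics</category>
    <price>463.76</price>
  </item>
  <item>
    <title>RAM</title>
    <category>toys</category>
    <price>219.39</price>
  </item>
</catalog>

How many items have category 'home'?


Scanning <item> elements for <category>home</category>:
Count: 0

ANSWER: 0


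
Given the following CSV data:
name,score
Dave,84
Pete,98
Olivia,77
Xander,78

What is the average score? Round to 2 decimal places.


Scores: 84, 98, 77, 78
Sum = 337
Count = 4
Average = 337 / 4 = 84.25

ANSWER: 84.25


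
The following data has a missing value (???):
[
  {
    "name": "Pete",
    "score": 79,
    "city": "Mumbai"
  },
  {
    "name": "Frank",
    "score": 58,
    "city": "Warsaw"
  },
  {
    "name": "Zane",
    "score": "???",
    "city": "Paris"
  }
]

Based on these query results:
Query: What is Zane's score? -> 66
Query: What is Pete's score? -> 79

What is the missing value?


The missing value is Zane's score
From query: Zane's score = 66

ANSWER: 66


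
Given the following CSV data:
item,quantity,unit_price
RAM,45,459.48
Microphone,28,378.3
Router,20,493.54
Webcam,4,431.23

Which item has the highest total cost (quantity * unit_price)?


Computing row totals:
  RAM: 20676.6
  Microphone: 10592.4
  Router: 9870.8
  Webcam: 1724.92
Maximum: RAM (20676.6)

ANSWER: RAM


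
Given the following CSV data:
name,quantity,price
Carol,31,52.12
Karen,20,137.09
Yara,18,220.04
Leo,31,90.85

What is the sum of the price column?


Values in 'price' column:
  Row 1: 52.12
  Row 2: 137.09
  Row 3: 220.04
  Row 4: 90.85
Sum = 52.12 + 137.09 + 220.04 + 90.85 = 500.1

ANSWER: 500.1


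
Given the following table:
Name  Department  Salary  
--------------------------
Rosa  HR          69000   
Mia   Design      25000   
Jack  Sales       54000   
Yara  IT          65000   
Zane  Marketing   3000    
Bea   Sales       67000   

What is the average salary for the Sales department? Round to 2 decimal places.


Sales department members:
  Jack: 54000
  Bea: 67000
Sum = 121000
Count = 2
Average = 121000 / 2 = 60500.00

ANSWER: 60500.00


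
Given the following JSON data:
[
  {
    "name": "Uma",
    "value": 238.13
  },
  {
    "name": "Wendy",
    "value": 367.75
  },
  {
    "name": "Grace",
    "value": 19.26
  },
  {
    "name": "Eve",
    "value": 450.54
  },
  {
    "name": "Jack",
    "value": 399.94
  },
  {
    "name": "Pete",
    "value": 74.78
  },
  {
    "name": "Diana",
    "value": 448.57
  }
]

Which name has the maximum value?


Comparing values:
  Uma: 238.13
  Wendy: 367.75
  Grace: 19.26
  Eve: 450.54
  Jack: 399.94
  Pete: 74.78
  Diana: 448.57
Maximum: Eve (450.54)

ANSWER: Eve


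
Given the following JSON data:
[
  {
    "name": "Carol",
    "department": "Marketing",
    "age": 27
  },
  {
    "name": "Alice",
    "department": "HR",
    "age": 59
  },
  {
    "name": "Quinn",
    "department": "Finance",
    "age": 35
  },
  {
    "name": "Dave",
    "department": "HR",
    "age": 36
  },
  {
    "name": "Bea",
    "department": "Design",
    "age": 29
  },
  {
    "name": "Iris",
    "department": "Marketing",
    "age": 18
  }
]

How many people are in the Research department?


Scanning records for department = Research
  No matches found
Count: 0

ANSWER: 0


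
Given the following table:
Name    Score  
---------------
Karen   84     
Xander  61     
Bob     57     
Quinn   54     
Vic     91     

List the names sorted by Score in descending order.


Sorting by Score (descending):
  Vic: 91
  Karen: 84
  Xander: 61
  Bob: 57
  Quinn: 54


ANSWER: Vic, Karen, Xander, Bob, Quinn


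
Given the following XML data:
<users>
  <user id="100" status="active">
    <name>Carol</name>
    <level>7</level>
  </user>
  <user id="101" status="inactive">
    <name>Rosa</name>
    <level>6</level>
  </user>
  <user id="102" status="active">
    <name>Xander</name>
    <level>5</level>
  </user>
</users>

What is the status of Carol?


Finding user with name = Carol
user id="100" status="active"

ANSWER: active


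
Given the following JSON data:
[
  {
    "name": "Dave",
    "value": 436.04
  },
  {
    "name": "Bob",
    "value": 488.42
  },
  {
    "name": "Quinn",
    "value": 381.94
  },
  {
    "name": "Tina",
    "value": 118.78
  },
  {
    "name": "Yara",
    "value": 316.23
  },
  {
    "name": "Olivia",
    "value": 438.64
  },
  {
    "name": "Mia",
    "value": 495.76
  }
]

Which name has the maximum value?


Comparing values:
  Dave: 436.04
  Bob: 488.42
  Quinn: 381.94
  Tina: 118.78
  Yara: 316.23
  Olivia: 438.64
  Mia: 495.76
Maximum: Mia (495.76)

ANSWER: Mia


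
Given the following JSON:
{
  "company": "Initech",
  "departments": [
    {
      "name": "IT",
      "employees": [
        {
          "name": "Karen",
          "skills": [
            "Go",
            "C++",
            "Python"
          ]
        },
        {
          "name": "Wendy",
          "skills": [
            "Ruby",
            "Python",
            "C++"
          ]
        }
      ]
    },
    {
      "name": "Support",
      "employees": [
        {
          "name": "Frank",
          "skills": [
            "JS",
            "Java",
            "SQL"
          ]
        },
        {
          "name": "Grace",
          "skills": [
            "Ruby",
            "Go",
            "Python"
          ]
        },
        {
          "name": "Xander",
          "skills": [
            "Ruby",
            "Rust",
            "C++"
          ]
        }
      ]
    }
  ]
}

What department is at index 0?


Path: departments[0].name
Value: IT

ANSWER: IT


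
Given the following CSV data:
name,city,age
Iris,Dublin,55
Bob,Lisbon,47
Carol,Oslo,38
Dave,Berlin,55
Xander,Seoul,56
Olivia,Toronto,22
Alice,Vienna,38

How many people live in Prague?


Scanning city column for 'Prague':
Total matches: 0

ANSWER: 0


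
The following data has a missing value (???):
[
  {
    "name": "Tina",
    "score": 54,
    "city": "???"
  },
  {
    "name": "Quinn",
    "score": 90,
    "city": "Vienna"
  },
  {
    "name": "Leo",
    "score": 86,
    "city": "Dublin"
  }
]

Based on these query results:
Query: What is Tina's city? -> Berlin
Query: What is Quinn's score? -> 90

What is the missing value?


The missing value is Tina's city
From query: Tina's city = Berlin

ANSWER: Berlin


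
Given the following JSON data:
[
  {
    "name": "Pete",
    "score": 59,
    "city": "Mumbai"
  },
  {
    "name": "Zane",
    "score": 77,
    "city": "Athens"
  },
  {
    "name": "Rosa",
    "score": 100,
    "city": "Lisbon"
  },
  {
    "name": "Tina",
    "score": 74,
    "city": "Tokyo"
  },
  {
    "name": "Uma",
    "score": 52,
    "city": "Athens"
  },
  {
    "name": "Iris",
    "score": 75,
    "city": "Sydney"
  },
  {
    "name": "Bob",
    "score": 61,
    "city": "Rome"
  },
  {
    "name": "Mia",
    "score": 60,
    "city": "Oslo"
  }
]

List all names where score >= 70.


Filtering records where score >= 70:
  Pete (score=59) -> no
  Zane (score=77) -> YES
  Rosa (score=100) -> YES
  Tina (score=74) -> YES
  Uma (score=52) -> no
  Iris (score=75) -> YES
  Bob (score=61) -> no
  Mia (score=60) -> no


ANSWER: Zane, Rosa, Tina, Iris


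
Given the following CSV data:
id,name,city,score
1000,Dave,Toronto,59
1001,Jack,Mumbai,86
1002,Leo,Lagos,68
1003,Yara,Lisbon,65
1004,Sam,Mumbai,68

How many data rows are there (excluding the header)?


Counting rows (excluding header):
Header: id,name,city,score
Data rows: 5

ANSWER: 5


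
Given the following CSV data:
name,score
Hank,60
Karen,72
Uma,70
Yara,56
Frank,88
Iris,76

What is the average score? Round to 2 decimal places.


Scores: 60, 72, 70, 56, 88, 76
Sum = 422
Count = 6
Average = 422 / 6 = 70.33

ANSWER: 70.33


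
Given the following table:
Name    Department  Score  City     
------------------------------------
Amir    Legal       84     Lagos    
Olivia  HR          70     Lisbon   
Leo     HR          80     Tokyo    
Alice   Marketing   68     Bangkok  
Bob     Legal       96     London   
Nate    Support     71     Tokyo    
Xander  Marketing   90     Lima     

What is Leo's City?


Row 3: Leo
City = Tokyo

ANSWER: Tokyo


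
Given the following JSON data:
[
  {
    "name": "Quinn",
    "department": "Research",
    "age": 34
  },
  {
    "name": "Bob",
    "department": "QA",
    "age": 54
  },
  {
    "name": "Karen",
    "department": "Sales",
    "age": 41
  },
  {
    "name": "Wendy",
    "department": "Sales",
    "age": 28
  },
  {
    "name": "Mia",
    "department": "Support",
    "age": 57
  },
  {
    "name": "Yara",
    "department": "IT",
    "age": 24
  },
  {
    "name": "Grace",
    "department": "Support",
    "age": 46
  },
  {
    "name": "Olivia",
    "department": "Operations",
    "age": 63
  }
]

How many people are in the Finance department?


Scanning records for department = Finance
  No matches found
Count: 0

ANSWER: 0


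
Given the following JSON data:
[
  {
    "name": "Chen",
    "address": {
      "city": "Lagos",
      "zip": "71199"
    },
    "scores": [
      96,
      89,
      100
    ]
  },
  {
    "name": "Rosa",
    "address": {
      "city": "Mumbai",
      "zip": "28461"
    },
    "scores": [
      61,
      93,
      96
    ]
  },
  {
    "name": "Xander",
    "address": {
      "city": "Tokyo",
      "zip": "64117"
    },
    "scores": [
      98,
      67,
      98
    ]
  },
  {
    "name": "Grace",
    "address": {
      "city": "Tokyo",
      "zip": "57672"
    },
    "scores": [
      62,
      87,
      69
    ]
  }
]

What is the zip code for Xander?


Path: records[2].address.zip
Value: 64117

ANSWER: 64117


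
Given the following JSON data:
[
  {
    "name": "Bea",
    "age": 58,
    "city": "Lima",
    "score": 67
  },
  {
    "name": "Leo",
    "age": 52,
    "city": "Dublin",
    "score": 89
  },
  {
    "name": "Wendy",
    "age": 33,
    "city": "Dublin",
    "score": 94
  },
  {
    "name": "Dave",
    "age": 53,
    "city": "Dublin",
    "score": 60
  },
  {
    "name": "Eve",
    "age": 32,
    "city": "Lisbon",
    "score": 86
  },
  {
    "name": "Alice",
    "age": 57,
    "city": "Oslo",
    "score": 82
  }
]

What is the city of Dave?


Looking up record where name = Dave
Record index: 3
Field 'city' = Dublin

ANSWER: Dublin


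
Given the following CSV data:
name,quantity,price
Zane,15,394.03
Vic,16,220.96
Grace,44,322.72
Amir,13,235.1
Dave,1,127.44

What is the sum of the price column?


Values in 'price' column:
  Row 1: 394.03
  Row 2: 220.96
  Row 3: 322.72
  Row 4: 235.1
  Row 5: 127.44
Sum = 394.03 + 220.96 + 322.72 + 235.1 + 127.44 = 1300.25

ANSWER: 1300.25


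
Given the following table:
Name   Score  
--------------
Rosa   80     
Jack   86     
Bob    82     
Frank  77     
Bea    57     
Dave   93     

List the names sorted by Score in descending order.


Sorting by Score (descending):
  Dave: 93
  Jack: 86
  Bob: 82
  Rosa: 80
  Frank: 77
  Bea: 57


ANSWER: Dave, Jack, Bob, Rosa, Frank, Bea


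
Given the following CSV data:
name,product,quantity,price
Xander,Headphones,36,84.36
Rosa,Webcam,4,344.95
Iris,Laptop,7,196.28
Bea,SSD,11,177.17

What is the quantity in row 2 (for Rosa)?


Row 2: Rosa
Column 'quantity' = 4

ANSWER: 4


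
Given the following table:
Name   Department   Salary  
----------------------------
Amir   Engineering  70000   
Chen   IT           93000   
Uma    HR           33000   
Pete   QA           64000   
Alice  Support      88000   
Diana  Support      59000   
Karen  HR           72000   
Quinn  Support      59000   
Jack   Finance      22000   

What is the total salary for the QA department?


QA department members:
  Pete: 64000
Total = 64000 = 64000

ANSWER: 64000


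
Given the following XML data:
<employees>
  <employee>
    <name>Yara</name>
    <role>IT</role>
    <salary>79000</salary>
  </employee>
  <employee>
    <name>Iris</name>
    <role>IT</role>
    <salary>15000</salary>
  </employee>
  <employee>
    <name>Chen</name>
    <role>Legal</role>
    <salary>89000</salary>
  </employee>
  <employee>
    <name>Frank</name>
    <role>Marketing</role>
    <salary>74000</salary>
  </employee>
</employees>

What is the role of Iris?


Searching for <employee> with <name>Iris</name>
Found at position 2
<role>IT</role>

ANSWER: IT


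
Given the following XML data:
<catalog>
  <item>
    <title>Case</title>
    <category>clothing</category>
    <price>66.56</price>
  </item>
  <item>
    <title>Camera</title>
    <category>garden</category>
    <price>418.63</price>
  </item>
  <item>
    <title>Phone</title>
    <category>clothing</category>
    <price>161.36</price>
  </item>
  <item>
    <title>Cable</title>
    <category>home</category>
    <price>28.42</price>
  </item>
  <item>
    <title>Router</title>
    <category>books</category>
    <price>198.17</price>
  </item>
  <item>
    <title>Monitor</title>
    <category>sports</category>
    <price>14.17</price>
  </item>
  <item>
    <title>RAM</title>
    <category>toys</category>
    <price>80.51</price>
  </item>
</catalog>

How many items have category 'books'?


Scanning <item> elements for <category>books</category>:
  Item 5: Router -> MATCH
Count: 1

ANSWER: 1


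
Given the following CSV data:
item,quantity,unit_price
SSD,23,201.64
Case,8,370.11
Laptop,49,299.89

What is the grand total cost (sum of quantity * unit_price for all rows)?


Computing row totals:
  SSD: 23 * 201.64 = 4637.72
  Case: 8 * 370.11 = 2960.88
  Laptop: 49 * 299.89 = 14694.61
Grand total = 4637.72 + 2960.88 + 14694.61 = 22293.21

ANSWER: 22293.21


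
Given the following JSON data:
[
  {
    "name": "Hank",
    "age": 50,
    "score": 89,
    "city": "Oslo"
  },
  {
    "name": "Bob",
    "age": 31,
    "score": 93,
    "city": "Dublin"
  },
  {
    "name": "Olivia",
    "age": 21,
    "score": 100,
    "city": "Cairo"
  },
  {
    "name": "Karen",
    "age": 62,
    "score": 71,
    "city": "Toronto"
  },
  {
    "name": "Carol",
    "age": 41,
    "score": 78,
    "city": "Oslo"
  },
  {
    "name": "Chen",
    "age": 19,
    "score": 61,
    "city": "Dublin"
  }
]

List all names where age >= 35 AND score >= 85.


Checking both conditions:
  Hank (age=50, score=89) -> YES
  Bob (age=31, score=93) -> no
  Olivia (age=21, score=100) -> no
  Karen (age=62, score=71) -> no
  Carol (age=41, score=78) -> no
  Chen (age=19, score=61) -> no


ANSWER: Hank


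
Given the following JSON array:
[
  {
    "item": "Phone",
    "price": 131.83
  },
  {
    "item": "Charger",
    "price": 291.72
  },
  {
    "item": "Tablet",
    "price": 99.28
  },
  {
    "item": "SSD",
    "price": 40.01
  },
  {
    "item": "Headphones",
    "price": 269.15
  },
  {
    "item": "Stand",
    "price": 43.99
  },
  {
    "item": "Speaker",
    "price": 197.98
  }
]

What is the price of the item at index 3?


Array index 3 -> SSD
price = 40.01

ANSWER: 40.01


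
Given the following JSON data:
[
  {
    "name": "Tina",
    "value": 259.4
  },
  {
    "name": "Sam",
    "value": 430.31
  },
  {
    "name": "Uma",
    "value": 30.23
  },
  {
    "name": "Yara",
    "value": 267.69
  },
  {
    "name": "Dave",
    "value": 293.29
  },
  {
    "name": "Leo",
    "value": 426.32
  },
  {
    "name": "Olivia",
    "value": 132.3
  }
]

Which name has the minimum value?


Comparing values:
  Tina: 259.4
  Sam: 430.31
  Uma: 30.23
  Yara: 267.69
  Dave: 293.29
  Leo: 426.32
  Olivia: 132.3
Minimum: Uma (30.23)

ANSWER: Uma


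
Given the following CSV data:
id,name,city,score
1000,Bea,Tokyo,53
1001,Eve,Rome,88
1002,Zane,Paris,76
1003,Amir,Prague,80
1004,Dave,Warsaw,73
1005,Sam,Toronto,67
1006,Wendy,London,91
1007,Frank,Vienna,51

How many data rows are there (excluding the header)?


Counting rows (excluding header):
Header: id,name,city,score
Data rows: 8

ANSWER: 8


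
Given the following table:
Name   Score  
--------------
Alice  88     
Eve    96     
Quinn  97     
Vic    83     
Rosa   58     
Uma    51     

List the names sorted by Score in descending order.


Sorting by Score (descending):
  Quinn: 97
  Eve: 96
  Alice: 88
  Vic: 83
  Rosa: 58
  Uma: 51


ANSWER: Quinn, Eve, Alice, Vic, Rosa, Uma


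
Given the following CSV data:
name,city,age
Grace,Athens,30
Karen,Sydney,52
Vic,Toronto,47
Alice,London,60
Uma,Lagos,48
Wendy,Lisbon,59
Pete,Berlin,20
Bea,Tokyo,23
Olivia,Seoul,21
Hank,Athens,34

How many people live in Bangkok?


Scanning city column for 'Bangkok':
Total matches: 0

ANSWER: 0


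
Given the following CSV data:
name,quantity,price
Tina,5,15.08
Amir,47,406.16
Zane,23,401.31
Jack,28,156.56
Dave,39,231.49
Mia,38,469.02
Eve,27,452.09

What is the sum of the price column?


Values in 'price' column:
  Row 1: 15.08
  Row 2: 406.16
  Row 3: 401.31
  Row 4: 156.56
  Row 5: 231.49
  Row 6: 469.02
  Row 7: 452.09
Sum = 15.08 + 406.16 + 401.31 + 156.56 + 231.49 + 469.02 + 452.09 = 2131.71

ANSWER: 2131.71


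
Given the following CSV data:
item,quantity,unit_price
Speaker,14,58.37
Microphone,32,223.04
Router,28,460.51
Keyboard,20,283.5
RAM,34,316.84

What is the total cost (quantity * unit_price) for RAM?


Row: RAM
quantity = 34
unit_price = 316.84
total = 34 * 316.84 = 10772.56

ANSWER: 10772.56


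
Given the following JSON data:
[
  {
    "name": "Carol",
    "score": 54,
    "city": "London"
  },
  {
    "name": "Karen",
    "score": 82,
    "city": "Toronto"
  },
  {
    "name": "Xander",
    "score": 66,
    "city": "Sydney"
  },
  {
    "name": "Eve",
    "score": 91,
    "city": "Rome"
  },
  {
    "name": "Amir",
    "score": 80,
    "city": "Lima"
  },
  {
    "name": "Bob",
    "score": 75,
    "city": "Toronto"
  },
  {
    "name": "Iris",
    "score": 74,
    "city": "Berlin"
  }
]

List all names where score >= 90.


Filtering records where score >= 90:
  Carol (score=54) -> no
  Karen (score=82) -> no
  Xander (score=66) -> no
  Eve (score=91) -> YES
  Amir (score=80) -> no
  Bob (score=75) -> no
  Iris (score=74) -> no


ANSWER: Eve


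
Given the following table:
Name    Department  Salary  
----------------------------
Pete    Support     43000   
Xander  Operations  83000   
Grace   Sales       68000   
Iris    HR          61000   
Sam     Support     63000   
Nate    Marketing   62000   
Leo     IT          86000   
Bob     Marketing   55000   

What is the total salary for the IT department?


IT department members:
  Leo: 86000
Total = 86000 = 86000

ANSWER: 86000


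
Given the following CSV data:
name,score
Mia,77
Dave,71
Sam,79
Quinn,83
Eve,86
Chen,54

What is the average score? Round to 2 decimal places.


Scores: 77, 71, 79, 83, 86, 54
Sum = 450
Count = 6
Average = 450 / 6 = 75.00

ANSWER: 75.00


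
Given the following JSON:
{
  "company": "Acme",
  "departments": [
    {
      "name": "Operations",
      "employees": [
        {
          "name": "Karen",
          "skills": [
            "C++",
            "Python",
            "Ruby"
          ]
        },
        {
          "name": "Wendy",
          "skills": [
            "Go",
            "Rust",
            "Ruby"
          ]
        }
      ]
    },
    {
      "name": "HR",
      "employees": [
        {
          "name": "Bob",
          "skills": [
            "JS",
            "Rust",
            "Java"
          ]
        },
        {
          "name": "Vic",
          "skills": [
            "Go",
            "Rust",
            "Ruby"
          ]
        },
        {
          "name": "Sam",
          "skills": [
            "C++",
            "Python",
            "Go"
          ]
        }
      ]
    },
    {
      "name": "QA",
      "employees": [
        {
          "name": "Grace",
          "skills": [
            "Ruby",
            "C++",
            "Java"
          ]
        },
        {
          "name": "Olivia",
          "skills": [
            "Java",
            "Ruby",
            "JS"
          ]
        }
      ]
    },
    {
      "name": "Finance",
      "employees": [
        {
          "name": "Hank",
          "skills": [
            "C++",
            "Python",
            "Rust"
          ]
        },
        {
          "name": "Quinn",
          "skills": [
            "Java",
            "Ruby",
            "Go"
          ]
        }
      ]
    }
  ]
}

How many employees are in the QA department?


Path: departments[2].employees
Count: 2

ANSWER: 2


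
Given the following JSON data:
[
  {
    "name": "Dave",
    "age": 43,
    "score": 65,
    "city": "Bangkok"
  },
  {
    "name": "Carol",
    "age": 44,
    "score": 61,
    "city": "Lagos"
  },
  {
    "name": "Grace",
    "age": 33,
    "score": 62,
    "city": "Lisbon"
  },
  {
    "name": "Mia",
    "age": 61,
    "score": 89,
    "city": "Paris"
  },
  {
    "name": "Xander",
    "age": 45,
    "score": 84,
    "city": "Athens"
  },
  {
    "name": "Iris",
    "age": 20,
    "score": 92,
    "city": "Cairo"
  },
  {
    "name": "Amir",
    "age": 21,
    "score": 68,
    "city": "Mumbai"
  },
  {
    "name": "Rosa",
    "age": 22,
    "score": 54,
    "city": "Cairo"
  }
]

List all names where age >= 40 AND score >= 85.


Checking both conditions:
  Dave (age=43, score=65) -> no
  Carol (age=44, score=61) -> no
  Grace (age=33, score=62) -> no
  Mia (age=61, score=89) -> YES
  Xander (age=45, score=84) -> no
  Iris (age=20, score=92) -> no
  Amir (age=21, score=68) -> no
  Rosa (age=22, score=54) -> no


ANSWER: Mia


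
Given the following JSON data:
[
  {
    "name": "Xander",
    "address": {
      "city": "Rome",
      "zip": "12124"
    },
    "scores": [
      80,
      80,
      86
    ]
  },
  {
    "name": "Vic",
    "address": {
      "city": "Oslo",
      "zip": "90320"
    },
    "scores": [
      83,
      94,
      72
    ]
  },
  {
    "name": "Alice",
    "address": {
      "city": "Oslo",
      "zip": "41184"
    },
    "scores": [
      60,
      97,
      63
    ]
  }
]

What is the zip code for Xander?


Path: records[0].address.zip
Value: 12124

ANSWER: 12124


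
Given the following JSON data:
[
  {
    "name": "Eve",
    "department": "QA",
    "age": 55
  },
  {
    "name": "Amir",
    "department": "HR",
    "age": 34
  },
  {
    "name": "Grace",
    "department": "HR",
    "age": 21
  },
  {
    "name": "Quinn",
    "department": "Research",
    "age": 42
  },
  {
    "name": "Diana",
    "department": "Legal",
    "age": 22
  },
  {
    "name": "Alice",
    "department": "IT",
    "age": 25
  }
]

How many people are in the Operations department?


Scanning records for department = Operations
  No matches found
Count: 0

ANSWER: 0


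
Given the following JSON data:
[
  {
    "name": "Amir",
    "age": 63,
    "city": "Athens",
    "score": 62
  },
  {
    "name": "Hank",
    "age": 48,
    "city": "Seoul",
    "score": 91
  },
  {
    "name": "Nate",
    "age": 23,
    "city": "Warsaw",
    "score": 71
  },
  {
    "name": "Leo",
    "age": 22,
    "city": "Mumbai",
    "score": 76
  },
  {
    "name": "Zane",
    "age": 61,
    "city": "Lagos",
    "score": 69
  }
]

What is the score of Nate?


Looking up record where name = Nate
Record index: 2
Field 'score' = 71

ANSWER: 71


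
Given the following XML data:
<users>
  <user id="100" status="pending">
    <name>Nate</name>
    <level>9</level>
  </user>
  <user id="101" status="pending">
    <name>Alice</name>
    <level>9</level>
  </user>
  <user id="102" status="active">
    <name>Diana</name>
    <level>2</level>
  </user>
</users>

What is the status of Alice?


Finding user with name = Alice
user id="101" status="pending"

ANSWER: pending


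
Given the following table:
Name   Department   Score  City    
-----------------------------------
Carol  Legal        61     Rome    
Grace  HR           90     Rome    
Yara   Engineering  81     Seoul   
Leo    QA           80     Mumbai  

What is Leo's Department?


Row 4: Leo
Department = QA

ANSWER: QA


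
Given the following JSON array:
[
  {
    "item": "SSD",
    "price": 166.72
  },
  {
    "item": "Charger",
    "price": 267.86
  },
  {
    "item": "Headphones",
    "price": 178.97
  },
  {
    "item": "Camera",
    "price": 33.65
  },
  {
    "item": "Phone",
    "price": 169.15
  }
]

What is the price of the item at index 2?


Array index 2 -> Headphones
price = 178.97

ANSWER: 178.97


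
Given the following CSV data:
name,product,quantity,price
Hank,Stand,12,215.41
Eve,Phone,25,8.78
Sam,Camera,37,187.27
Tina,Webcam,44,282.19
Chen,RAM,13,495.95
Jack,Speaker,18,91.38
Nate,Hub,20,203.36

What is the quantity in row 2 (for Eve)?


Row 2: Eve
Column 'quantity' = 25

ANSWER: 25


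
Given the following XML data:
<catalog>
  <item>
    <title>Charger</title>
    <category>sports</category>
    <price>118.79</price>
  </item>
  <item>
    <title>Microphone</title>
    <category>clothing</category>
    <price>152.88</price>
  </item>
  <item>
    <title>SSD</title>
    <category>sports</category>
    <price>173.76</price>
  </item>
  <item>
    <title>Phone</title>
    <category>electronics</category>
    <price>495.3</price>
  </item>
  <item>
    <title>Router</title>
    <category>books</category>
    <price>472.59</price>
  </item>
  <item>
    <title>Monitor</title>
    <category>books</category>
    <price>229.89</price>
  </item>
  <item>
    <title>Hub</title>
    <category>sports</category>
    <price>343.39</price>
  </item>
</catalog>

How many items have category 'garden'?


Scanning <item> elements for <category>garden</category>:
Count: 0

ANSWER: 0


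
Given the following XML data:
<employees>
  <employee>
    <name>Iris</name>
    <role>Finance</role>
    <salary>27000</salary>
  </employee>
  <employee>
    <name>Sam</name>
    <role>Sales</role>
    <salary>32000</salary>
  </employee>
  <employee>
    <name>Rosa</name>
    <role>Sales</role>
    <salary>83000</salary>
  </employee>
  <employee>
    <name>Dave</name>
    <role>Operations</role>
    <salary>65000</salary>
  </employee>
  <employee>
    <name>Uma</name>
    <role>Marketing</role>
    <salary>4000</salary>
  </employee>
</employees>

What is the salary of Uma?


Searching for <employee> with <name>Uma</name>
Found at position 5
<salary>4000</salary>

ANSWER: 4000


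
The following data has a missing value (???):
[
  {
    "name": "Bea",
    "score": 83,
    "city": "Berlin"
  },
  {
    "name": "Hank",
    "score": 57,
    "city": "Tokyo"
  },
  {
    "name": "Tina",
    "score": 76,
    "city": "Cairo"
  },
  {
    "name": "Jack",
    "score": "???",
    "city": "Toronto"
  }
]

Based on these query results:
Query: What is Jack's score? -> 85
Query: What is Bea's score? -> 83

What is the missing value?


The missing value is Jack's score
From query: Jack's score = 85

ANSWER: 85


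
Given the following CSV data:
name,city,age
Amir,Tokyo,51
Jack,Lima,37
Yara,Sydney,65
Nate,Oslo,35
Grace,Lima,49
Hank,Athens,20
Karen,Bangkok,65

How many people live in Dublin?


Scanning city column for 'Dublin':
Total matches: 0

ANSWER: 0


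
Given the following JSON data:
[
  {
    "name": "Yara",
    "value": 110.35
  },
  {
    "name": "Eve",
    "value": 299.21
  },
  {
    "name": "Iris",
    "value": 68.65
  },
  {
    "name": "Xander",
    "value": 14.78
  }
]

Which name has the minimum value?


Comparing values:
  Yara: 110.35
  Eve: 299.21
  Iris: 68.65
  Xander: 14.78
Minimum: Xander (14.78)

ANSWER: Xander


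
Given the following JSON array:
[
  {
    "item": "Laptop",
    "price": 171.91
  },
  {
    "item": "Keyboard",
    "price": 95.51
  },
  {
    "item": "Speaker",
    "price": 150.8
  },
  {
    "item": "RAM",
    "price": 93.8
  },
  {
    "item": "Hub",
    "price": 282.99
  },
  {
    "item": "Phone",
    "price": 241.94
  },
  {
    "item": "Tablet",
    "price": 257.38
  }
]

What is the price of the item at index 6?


Array index 6 -> Tablet
price = 257.38

ANSWER: 257.38


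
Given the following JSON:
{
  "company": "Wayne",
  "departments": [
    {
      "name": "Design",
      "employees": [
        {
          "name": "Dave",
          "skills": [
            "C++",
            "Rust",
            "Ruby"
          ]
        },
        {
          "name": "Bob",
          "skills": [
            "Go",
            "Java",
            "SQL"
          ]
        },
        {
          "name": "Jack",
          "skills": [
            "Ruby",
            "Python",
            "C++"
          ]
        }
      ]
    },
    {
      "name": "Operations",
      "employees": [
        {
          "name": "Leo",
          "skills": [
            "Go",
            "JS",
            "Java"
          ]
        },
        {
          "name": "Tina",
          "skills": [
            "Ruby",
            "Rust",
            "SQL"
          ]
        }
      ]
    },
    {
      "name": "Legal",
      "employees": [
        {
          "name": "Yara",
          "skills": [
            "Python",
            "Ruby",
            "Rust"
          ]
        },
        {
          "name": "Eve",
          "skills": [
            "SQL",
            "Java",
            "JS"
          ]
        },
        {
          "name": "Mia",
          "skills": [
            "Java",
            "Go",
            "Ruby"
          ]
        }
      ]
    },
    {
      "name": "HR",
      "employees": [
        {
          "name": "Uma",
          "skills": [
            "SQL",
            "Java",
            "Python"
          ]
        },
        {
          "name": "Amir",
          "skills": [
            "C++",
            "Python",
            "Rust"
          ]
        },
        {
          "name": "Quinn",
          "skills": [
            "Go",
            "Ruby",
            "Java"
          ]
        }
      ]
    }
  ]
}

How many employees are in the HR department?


Path: departments[3].employees
Count: 3

ANSWER: 3


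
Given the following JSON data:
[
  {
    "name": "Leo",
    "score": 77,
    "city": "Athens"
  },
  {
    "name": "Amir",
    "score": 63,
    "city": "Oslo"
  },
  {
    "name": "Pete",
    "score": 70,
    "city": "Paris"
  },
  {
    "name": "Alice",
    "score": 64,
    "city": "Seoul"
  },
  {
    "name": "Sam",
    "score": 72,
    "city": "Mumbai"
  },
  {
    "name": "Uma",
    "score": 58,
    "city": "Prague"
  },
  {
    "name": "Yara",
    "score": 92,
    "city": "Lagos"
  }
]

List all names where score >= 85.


Filtering records where score >= 85:
  Leo (score=77) -> no
  Amir (score=63) -> no
  Pete (score=70) -> no
  Alice (score=64) -> no
  Sam (score=72) -> no
  Uma (score=58) -> no
  Yara (score=92) -> YES


ANSWER: Yara


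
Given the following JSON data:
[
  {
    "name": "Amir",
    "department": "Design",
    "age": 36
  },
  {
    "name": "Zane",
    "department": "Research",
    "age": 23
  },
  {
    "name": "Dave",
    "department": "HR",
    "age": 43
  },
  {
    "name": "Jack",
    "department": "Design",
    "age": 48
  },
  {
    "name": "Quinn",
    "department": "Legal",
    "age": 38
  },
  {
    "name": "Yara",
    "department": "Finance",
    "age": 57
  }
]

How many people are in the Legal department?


Scanning records for department = Legal
  Record 4: Quinn
Count: 1

ANSWER: 1


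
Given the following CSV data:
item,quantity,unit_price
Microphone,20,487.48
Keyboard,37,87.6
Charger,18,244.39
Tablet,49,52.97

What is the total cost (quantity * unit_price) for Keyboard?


Row: Keyboard
quantity = 37
unit_price = 87.6
total = 37 * 87.6 = 3241.2

ANSWER: 3241.2


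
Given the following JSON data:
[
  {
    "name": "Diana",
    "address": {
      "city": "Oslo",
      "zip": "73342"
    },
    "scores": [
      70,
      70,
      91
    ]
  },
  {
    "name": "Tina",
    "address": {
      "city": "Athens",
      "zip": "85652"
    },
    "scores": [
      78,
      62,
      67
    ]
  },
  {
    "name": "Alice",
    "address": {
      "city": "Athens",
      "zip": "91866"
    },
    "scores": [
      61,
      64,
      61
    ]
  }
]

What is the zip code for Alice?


Path: records[2].address.zip
Value: 91866

ANSWER: 91866


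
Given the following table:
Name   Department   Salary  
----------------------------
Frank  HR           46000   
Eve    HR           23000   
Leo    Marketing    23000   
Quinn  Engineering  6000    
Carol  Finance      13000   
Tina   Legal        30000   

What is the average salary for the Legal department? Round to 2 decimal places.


Legal department members:
  Tina: 30000
Sum = 30000
Count = 1
Average = 30000 / 1 = 30000.00

ANSWER: 30000.00


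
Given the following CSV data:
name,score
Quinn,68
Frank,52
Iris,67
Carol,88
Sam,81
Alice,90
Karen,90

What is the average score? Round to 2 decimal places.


Scores: 68, 52, 67, 88, 81, 90, 90
Sum = 536
Count = 7
Average = 536 / 7 = 76.57

ANSWER: 76.57


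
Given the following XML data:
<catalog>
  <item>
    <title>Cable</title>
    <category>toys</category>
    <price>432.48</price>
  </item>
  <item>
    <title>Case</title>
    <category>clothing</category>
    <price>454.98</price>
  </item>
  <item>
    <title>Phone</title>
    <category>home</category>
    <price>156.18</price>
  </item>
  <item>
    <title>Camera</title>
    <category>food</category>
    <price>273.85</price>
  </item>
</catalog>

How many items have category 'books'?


Scanning <item> elements for <category>books</category>:
Count: 0

ANSWER: 0


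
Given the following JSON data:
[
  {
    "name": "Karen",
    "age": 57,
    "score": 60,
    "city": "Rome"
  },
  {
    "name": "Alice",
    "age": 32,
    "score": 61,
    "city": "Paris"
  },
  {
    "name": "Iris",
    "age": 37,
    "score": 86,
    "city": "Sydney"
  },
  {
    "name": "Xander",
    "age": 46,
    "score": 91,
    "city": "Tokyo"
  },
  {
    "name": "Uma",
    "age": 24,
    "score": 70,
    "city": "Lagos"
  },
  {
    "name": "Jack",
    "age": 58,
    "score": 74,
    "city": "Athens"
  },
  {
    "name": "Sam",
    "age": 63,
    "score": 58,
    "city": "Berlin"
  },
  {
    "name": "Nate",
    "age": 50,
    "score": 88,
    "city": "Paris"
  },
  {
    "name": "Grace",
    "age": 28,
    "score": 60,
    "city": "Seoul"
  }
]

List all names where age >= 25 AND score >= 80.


Checking both conditions:
  Karen (age=57, score=60) -> no
  Alice (age=32, score=61) -> no
  Iris (age=37, score=86) -> YES
  Xander (age=46, score=91) -> YES
  Uma (age=24, score=70) -> no
  Jack (age=58, score=74) -> no
  Sam (age=63, score=58) -> no
  Nate (age=50, score=88) -> YES
  Grace (age=28, score=60) -> no


ANSWER: Iris, Xander, Nate


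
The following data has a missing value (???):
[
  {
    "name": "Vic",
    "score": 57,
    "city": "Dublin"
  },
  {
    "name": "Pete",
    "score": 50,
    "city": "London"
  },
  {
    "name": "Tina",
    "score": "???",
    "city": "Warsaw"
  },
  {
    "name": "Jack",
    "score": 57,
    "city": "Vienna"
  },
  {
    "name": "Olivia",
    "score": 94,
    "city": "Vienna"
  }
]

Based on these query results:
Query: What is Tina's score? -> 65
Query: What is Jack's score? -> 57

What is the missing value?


The missing value is Tina's score
From query: Tina's score = 65

ANSWER: 65


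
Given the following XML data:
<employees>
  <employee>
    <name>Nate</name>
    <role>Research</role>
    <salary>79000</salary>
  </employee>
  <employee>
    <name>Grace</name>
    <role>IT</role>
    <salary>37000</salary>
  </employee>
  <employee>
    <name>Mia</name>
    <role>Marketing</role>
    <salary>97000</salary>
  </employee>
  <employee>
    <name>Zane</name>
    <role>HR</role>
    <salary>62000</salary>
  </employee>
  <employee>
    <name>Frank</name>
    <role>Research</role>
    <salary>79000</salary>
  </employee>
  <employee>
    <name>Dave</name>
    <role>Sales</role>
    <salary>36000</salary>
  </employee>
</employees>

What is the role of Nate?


Searching for <employee> with <name>Nate</name>
Found at position 1
<role>Research</role>

ANSWER: Research
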